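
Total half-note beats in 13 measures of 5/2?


Working:
Time signature 5/2: the bottom number 2 means the half note gets one count
The top number 5 means 5 half-note beats per measure
Total = 5 × 13 measures
= 65 half-note beats


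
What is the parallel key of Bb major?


Parallel keys share the same tonic but differ in mode
Bb major → parallel is Bb minor
= Bb minor


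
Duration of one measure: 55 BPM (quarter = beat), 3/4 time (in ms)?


Step by step:
Quarter-note beat duration = 60000 / 55 ms
Beats per measure (3/4) = 3
One measure = 3 × 60000 / 55 = 180000 / 55 ms
= 3272.7 ms


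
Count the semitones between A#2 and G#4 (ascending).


Absolute semitone position = octave×12 + chromatic position
A#2: 2×12 + 10 = 34
G#4: 4×12 + 8 = 56
Difference = 56 - 34 = 22
= 22 semitones


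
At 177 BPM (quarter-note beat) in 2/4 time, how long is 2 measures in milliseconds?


Working:
Quarter-note beat duration = 60000 / 177 ms
Beats per measure (2/4) = 2
One measure = 2 × 60000 / 177 = 120000 / 177 ms
2 measures = 2 × 120000 / 177 = 240000 / 177
= 1355.9 ms


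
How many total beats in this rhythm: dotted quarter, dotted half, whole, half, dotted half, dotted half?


Let's work it out.
Beat values:
  dotted quarter = 1.5 beats
  dotted half = 3 beats
  whole = 4 beats
  half = 2 beats
  dotted half = 3 beats
  dotted half = 3 beats
Sum = 1.5 + 3 + 4 + 2 + 3 + 3
= 16.5 beats


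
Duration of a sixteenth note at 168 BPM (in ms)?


Working:
One quarter-note beat = 60000 / BPM = 60000 / 168 ms
Sixteenth note = 1/4 × quarter note
Duration = 1/4 × 60000 / 168 = 15000 / 168
= 89.3 ms


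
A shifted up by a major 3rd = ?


Step by step:
major 3rd: 3 letter names, 4 semitones
Letter: A + 2 → C
Pitch: A + 4 semitones, spelled as a C → C#
= C#


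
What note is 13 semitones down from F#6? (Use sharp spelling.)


Let's work it out.
F#6: chromatic position 6 in octave 6 → absolute = 6×12 + 6 = 78
Transpose down 13: 78 - 13 = 65
65 = 5×12 + 5 → F in octave 5
Result = F5


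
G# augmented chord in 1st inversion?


Let's work it out.
Root position: G# B# D##
1st inversion: move root up an octave
Bass note: B#
Notes (bottom to top) = B# D## G#


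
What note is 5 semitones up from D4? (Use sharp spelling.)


Step by step:
D4: chromatic position 2 in octave 4 → absolute = 4×12 + 2 = 50
Transpose up 5: 50 + 5 = 55
55 = 4×12 + 7 → G in octave 4
Result = G4


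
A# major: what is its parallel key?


Parallel keys share the same tonic but differ in mode
A# major → parallel is A# minor
= A# minor


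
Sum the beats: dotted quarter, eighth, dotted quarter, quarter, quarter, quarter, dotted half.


Beat values:
  dotted quarter = 1.5 beats
  eighth = 0.5 beats
  dotted quarter = 1.5 beats
  quarter = 1 beat
  quarter = 1 beat
  quarter = 1 beat
  dotted half = 3 beats
Sum = 1.5 + 0.5 + 1.5 + 1 + 1 + 1 + 3
= 9.5 beats


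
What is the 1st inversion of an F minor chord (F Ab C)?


Root position: F Ab C
1st inversion: move root up an octave
Bass note: Ab
Notes (bottom to top) = Ab C F


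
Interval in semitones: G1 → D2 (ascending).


Working:
Absolute semitone position = octave×12 + chromatic position
G1: 1×12 + 7 = 19
D2: 2×12 + 2 = 26
Difference = 26 - 19 = 7
= 7 semitones


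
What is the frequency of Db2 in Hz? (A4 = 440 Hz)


Step by step:
f = 440 × 2^(n/12) where n = semitones from A4
Db2: -32 semitones from A4
f = 440 × 2^(-32/12)
f = 69.30 Hz


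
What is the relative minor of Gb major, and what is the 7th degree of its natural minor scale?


Step by step:
The relative minor shares the major's key signature and starts on its 6th degree
6th degree = a major 6th above the tonic; a major 6th above Gb is Eb
→ relative minor of Gb major is Eb minor
Eb natural minor scale: Eb F Gb Ab Bb Cb Db
= Eb minor; 7th degree = Db


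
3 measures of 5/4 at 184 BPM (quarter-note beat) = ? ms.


Let's work it out.
Quarter-note beat duration = 60000 / 184 ms
Beats per measure (5/4) = 5
One measure = 5 × 60000 / 184 = 300000 / 184 ms
3 measures = 3 × 300000 / 184 = 900000 / 184
= 4891.3 ms


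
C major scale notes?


Major scale pattern: W-W-H-W-W-W-H (2-2-1-2-2-2-1 semitones)
Starting from C:
  C + 2 semitones → D
  D + 2 semitones → E
  E + 1 semitone → F
  F + 2 semitones → G
  G + 2 semitones → A
  A + 2 semitones → B
  B + 1 semitone → C
Scale = C D E F G A B


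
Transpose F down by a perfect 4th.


perfect 4th: 4 letter names, 5 semitones
Letter: F - 3 → C
Pitch: F - 5 semitones, spelled as a C → C
= C


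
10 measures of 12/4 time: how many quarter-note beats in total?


Time signature 12/4: the bottom number 4 means the quarter note gets one count
The top number 12 means 12 quarter-note beats per measure
Total = 12 × 10 measures
= 120 quarter-note beats


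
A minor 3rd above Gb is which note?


Let's work it out.
A 3rd spans 3 letter names, so from G we land on B
A minor 3rd = 3 semitones above Gb
Spell B at that pitch: Bbb
= Bbb


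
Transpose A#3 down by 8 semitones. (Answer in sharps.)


Solution.
A#3: chromatic position 10 in octave 3 → absolute = 3×12 + 10 = 46
Transpose down 8: 46 - 8 = 38
38 = 3×12 + 2 → D in octave 3
Result = D3


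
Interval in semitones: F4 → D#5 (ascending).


Step by step:
Absolute semitone position = octave×12 + chromatic position
F4: 4×12 + 5 = 53
D#5: 5×12 + 3 = 63
Difference = 63 - 53 = 10
= 10 semitones


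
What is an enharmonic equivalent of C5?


Let's work it out.
Enharmonic notes sound the same pitch but are spelled with different letter names
C and B# name the same pitch class
Octave numbers change at C, so C5 = B#4
= B#4


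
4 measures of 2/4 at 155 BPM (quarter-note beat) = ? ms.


Reasoning:
Quarter-note beat duration = 60000 / 155 ms
Beats per measure (2/4) = 2
One measure = 2 × 60000 / 155 = 120000 / 155 ms
4 measures = 4 × 120000 / 155 = 480000 / 155
= 3096.8 ms


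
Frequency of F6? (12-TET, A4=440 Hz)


Step by step:
f = 440 × 2^(n/12) where n = semitones from A4
F6: 20 semitones from A4
f = 440 × 2^(20/12)
f = 1396.91 Hz


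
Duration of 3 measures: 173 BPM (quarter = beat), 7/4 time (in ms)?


Step by step:
Quarter-note beat duration = 60000 / 173 ms
Beats per measure (7/4) = 7
One measure = 7 × 60000 / 173 = 420000 / 173 ms
3 measures = 3 × 420000 / 173 = 1260000 / 173
= 7283.2 ms


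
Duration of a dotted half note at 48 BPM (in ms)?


Working:
One quarter-note beat = 60000 / BPM = 60000 / 48 ms
Dotted half note = 3 × quarter note
Duration = 3 × 60000 / 48 = 180000 / 48
= 3750.0 ms


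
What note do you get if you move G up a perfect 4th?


Reasoning:
perfect 4th: 4 letter names, 5 semitones
Letter: G + 3 → C
Pitch: G + 5 semitones, spelled as a C → C
= C


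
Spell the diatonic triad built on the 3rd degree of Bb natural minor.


Working:
Bb natural minor scale: Bb C Db Eb F Gb Ab
Diatonic triad on degree 3 stacks scale notes 3, 5, 7: Db F Ab
Db→F = 4 semitones; Db→Ab = 7 semitones → major triad
= Db F Ab (major)


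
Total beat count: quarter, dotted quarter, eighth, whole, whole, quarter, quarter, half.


Beat values:
  quarter = 1 beat
  dotted quarter = 1.5 beats
  eighth = 0.5 beats
  whole = 4 beats
  whole = 4 beats
  quarter = 1 beat
  quarter = 1 beat
  half = 2 beats
Sum = 1 + 1.5 + 0.5 + 4 + 4 + 1 + 1 + 2
= 15 beats


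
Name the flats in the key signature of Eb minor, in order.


Flat minor keys: A(0), D(1), G(2), C(3), F(4), Bb(5), Eb(6), Ab(7)
Eb minor has 6 flats
Order of flats: Bb Eb Ab Db Gb Cb Fb → first 6: Bb, Eb, Ab, Db, Gb, Cb
= Bb, Eb, Ab, Db, Gb, Cb


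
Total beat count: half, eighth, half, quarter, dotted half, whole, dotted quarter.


Working:
Beat values:
  half = 2 beats
  eighth = 0.5 beats
  half = 2 beats
  quarter = 1 beat
  dotted half = 3 beats
  whole = 4 beats
  dotted quarter = 1.5 beats
Sum = 2 + 0.5 + 2 + 1 + 3 + 4 + 1.5
= 14 beats


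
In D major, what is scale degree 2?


Major scale pattern: W-W-H-W-W-W-H (2-2-1-2-2-2-1 semitones)
Starting from D:
  D + 2 semitones → E
  E + 2 semitones → F#
  F# + 1 semitone → G
  G + 2 semitones → A
  A + 2 semitones → B
  B + 2 semitones → C#
  C# + 1 semitone → D
Scale: D E F# G A B C#
Degree 2 = E


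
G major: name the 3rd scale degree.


Solution.
Major scale pattern: W-W-H-W-W-W-H (2-2-1-2-2-2-1 semitones)
Starting from G:
  G + 2 semitones → A
  A + 2 semitones → B
  B + 1 semitone → C
  C + 2 semitones → D
  D + 2 semitones → E
  E + 2 semitones → F#
  F# + 1 semitone → G
Scale: G A B C D E F#
Degree 3 = B


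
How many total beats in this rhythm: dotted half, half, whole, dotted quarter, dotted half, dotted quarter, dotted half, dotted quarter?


Step by step:
Beat values:
  dotted half = 3 beats
  half = 2 beats
  whole = 4 beats
  dotted quarter = 1.5 beats
  dotted half = 3 beats
  dotted quarter = 1.5 beats
  dotted half = 3 beats
  dotted quarter = 1.5 beats
Sum = 3 + 2 + 4 + 1.5 + 3 + 1.5 + 3 + 1.5
= 19.5 beats


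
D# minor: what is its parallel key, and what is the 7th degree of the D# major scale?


Solution.
Parallel keys share the same tonic but differ in mode
D# minor → parallel is D# major
D# major scale: D# E# F## G# A# B# C##
= D# major; 7th degree = C##


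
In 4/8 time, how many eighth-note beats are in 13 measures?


Let's work it out.
Time signature 4/8: the bottom number 8 means the eighth note gets one count
The top number 4 means 4 eighth-note beats per measure
Total = 4 × 13 measures
= 52 eighth-note beats


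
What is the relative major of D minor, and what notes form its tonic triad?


Step by step:
The relative major shares the key signature and is a minor 3rd above the minor tonic
A minor 3rd above D is F
→ relative major of D minor is F major
Tonic triad of F major = root + major 3rd + perfect 5th = F A C
= F major; triad = F A C


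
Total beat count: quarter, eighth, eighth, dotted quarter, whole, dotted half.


Step by step:
Beat values:
  quarter = 1 beat
  eighth = 0.5 beats
  eighth = 0.5 beats
  dotted quarter = 1.5 beats
  whole = 4 beats
  dotted half = 3 beats
Sum = 1 + 0.5 + 0.5 + 1.5 + 4 + 3
= 10.5 beats


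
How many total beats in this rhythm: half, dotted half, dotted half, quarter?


Step by step:
Beat values:
  half = 2 beats
  dotted half = 3 beats
  dotted half = 3 beats
  quarter = 1 beat
Sum = 2 + 3 + 3 + 1
= 9 beats


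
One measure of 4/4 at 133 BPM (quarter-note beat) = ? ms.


Step by step:
Quarter-note beat duration = 60000 / 133 ms
Beats per measure (4/4) = 4
One measure = 4 × 60000 / 133 = 240000 / 133 ms
= 1804.5 ms


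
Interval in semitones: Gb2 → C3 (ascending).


Let's work it out.
Absolute semitone position = octave×12 + chromatic position
Gb2: 2×12 + 6 = 30
C3: 3×12 + 0 = 36
Difference = 36 - 30 = 6
= 6 semitones


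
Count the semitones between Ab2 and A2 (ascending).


Solution.
Absolute semitone position = octave×12 + chromatic position
Ab2: 2×12 + 8 = 32
A2: 2×12 + 9 = 33
Difference = 33 - 32 = 1
= 1 semitone


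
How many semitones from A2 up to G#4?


Absolute semitone position = octave×12 + chromatic position
A2: 2×12 + 9 = 33
G#4: 4×12 + 8 = 56
Difference = 56 - 33 = 23
= 23 semitones


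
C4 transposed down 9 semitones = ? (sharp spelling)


C4: chromatic position 0 in octave 4 → absolute = 4×12 + 0 = 48
Transpose down 9: 48 - 9 = 39
39 = 3×12 + 3 → D# in octave 3
Result = D#3


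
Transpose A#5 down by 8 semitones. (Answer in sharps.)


Let's work it out.
A#5: chromatic position 10 in octave 5 → absolute = 5×12 + 10 = 70
Transpose down 8: 70 - 8 = 62
62 = 5×12 + 2 → D in octave 5
Result = D5


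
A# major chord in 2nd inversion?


Root position: A# C## E#
2nd inversion: move root and 3rd up an octave
Bass note: E#
Notes (bottom to top) = E# A# C##


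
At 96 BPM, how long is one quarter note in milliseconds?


One quarter-note beat = 60000 / BPM = 60000 / 96 ms
Duration = 60000 / 96
= 625.0 ms


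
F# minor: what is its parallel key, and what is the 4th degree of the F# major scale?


Step by step:
Parallel keys share the same tonic but differ in mode
F# minor → parallel is F# major
F# major scale: F# G# A# B C# D# E#
= F# major; 4th degree = B


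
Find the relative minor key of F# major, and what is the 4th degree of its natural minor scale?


Let's work it out.
The relative minor shares the major's key signature and starts on its 6th degree
6th degree = a major 6th above the tonic; a major 6th above F# is D#
→ relative minor of F# major is D# minor
D# natural minor scale: D# E# F# G# A# B C#
= D# minor; 4th degree = G#


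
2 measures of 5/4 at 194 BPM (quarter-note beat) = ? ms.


Solution.
Quarter-note beat duration = 60000 / 194 ms
Beats per measure (5/4) = 5
One measure = 5 × 60000 / 194 = 300000 / 194 ms
2 measures = 2 × 300000 / 194 = 600000 / 194
= 3092.8 ms


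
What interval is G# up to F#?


Letter names: G → F spans 7 letter names → a 7th
Semitones: G# → F# = 10 half-steps
A 7th of 10 semitones is a minor 7th
= minor 7th


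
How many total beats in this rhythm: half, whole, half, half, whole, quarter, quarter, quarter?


Working:
Beat values:
  half = 2 beats
  whole = 4 beats
  half = 2 beats
  half = 2 beats
  whole = 4 beats
  quarter = 1 beat
  quarter = 1 beat
  quarter = 1 beat
Sum = 2 + 4 + 2 + 2 + 4 + 1 + 1 + 1
= 17 beats


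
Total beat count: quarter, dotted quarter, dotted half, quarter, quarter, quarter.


Step by step:
Beat values:
  quarter = 1 beat
  dotted quarter = 1.5 beats
  dotted half = 3 beats
  quarter = 1 beat
  quarter = 1 beat
  quarter = 1 beat
Sum = 1 + 1.5 + 3 + 1 + 1 + 1
= 8.5 beats


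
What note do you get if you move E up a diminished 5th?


Step by step:
diminished 5th: 5 letter names, 6 semitones
Letter: E + 4 → B
Pitch: E + 6 semitones, spelled as a B → Bb
= Bb


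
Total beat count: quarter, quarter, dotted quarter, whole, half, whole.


Let's work it out.
Beat values:
  quarter = 1 beat
  quarter = 1 beat
  dotted quarter = 1.5 beats
  whole = 4 beats
  half = 2 beats
  whole = 4 beats
Sum = 1 + 1 + 1.5 + 4 + 2 + 4
= 13.5 beats


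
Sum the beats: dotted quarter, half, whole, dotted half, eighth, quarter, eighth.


Beat values:
  dotted quarter = 1.5 beats
  half = 2 beats
  whole = 4 beats
  dotted half = 3 beats
  eighth = 0.5 beats
  quarter = 1 beat
  eighth = 0.5 beats
Sum = 1.5 + 2 + 4 + 3 + 0.5 + 1 + 0.5
= 12.5 beats


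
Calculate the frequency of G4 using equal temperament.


Step by step:
f = 440 × 2^(n/12) where n = semitones from A4
G4: -2 semitones from A4
f = 440 × 2^(-2/12)
f = 392.00 Hz


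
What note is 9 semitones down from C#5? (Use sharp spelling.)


C#5: chromatic position 1 in octave 5 → absolute = 5×12 + 1 = 61
Transpose down 9: 61 - 9 = 52
52 = 4×12 + 4 → E in octave 4
Result = E4


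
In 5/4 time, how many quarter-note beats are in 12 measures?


Time signature 5/4: the bottom number 4 means the quarter note gets one count
The top number 5 means 5 quarter-note beats per measure
Total = 5 × 12 measures
= 60 quarter-note beats


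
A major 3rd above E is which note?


Let's work it out.
A 3rd spans 3 letter names, so from E we land on G
A major 3rd = 4 semitones above E
Spell G at that pitch: G#
= G#


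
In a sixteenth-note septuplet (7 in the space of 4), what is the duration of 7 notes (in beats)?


Reasoning:
Septuplet: 7 notes occupy the space of 4 sixteenth notes
Space = 4 × 1/4 = 1 beat
Each septuplet note = 1 / 7 = 1/7 beats
7 notes = 7 × 1/7 = 1
= 1 beat


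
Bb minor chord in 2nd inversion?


Root position: Bb Db F
2nd inversion: move root and 3rd up an octave
Bass note: F
Notes (bottom to top) = F Bb Db


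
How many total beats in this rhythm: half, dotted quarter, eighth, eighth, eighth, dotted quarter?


Let's work it out.
Beat values:
  half = 2 beats
  dotted quarter = 1.5 beats
  eighth = 0.5 beats
  eighth = 0.5 beats
  eighth = 0.5 beats
  dotted quarter = 1.5 beats
Sum = 2 + 1.5 + 0.5 + 0.5 + 0.5 + 1.5
= 6.5 beats


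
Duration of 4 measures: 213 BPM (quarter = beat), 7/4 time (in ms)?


Solution.
Quarter-note beat duration = 60000 / 213 ms
Beats per measure (7/4) = 7
One measure = 7 × 60000 / 213 = 420000 / 213 ms
4 measures = 4 × 420000 / 213 = 1680000 / 213
= 7887.3 ms


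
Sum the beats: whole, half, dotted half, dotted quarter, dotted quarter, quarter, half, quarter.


Reasoning:
Beat values:
  whole = 4 beats
  half = 2 beats
  dotted half = 3 beats
  dotted quarter = 1.5 beats
  dotted quarter = 1.5 beats
  quarter = 1 beat
  half = 2 beats
  quarter = 1 beat
Sum = 4 + 2 + 3 + 1.5 + 1.5 + 1 + 2 + 1
= 16 beats


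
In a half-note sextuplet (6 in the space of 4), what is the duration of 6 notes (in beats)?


Reasoning:
Sextuplet: 6 notes occupy the space of 4 half notes
Space = 4 × 2 = 8 beats
Each sextuplet note = 8 / 6 = 4/3 beats
6 notes = 6 × 4/3 = 8
= 8 beats


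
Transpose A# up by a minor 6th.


Let's work it out.
minor 6th: 6 letter names, 8 semitones
Letter: A + 5 → F
Pitch: A# + 8 semitones, spelled as an F → F#
= F#


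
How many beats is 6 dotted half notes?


Base half note = 2 beats
Dot 1 adds half the previous value: +1
One dotted half = 2 + 1 = 3
6 of them = 6 × 3 = 18
= 18 beats


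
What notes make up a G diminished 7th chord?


Reasoning:
Diminished 7th chord = root + minor 3rd + diminished 5th + diminished 7th
Seventh chords stack in thirds, so the letter names are G-B-D-F
Root: G
Minor 3rd above G: Bb
Diminished 5th above G: Db
Diminished 7th above G: Fb
Chord = G Bb Db Fb


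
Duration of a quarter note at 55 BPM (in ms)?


One quarter-note beat = 60000 / BPM = 60000 / 55 ms
Duration = 60000 / 55
= 1090.9 ms


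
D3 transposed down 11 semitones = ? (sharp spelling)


Solution.
D3: chromatic position 2 in octave 3 → absolute = 3×12 + 2 = 38
Transpose down 11: 38 - 11 = 27
27 = 2×12 + 3 → D# in octave 2
Result = D#2


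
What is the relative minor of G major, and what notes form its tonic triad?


Working:
The relative minor shares the major's key signature and starts on its 6th degree
6th degree = a major 6th above the tonic; a major 6th above G is E
→ relative minor of G major is E minor
Tonic triad of E minor = root + minor 3rd + perfect 5th = E G B
= E minor; triad = E G B


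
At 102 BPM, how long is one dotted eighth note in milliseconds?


Let's work it out.
One quarter-note beat = 60000 / BPM = 60000 / 102 ms
Dotted eighth note = 3/4 × quarter note
Duration = 3/4 × 60000 / 102 = 45000 / 102
= 441.2 ms


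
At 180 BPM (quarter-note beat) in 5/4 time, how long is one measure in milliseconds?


Reasoning:
Quarter-note beat duration = 60000 / 180 ms
Beats per measure (5/4) = 5
One measure = 5 × 60000 / 180 = 300000 / 180 ms
= 1666.7 ms


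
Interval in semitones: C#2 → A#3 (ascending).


Solution.
Absolute semitone position = octave×12 + chromatic position
C#2: 2×12 + 1 = 25
A#3: 3×12 + 10 = 46
Difference = 46 - 25 = 21
= 21 semitones


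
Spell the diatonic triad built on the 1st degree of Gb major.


Gb major scale: Gb Ab Bb Cb Db Eb F
Diatonic triad on degree 1 stacks scale notes 1, 3, 5: Gb Bb Db
Gb→Bb = 4 semitones; Gb→Db = 7 semitones → major triad
= Gb Bb Db (major)


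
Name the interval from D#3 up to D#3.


Solution.
Letter names: D → D spans 1 letter name → a unison
Semitones: D#3 → D#3 = 0 half-steps
A unison of 0 semitones is a perfect unison
= perfect unison


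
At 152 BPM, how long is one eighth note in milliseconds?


Working:
One quarter-note beat = 60000 / BPM = 60000 / 152 ms
Eighth note = 1/2 × quarter note
Duration = 1/2 × 60000 / 152 = 30000 / 152
= 197.4 ms


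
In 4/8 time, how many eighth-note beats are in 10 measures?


Time signature 4/8: the bottom number 8 means the eighth note gets one count
The top number 4 means 4 eighth-note beats per measure
Total = 4 × 10 measures
= 40 eighth-note beats


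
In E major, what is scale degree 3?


Major scale pattern: W-W-H-W-W-W-H (2-2-1-2-2-2-1 semitones)
Starting from E:
  E + 2 semitones → F#
  F# + 2 semitones → G#
  G# + 1 semitone → A
  A + 2 semitones → B
  B + 2 semitones → C#
  C# + 2 semitones → D#
  D# + 1 semitone → E
Scale: E F# G# A B C# D#
Degree 3 = G#


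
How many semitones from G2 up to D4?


Step by step:
Absolute semitone position = octave×12 + chromatic position
G2: 2×12 + 7 = 31
D4: 4×12 + 2 = 50
Difference = 50 - 31 = 19
= 19 semitones


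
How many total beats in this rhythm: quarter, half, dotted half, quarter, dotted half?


Beat values:
  quarter = 1 beat
  half = 2 beats
  dotted half = 3 beats
  quarter = 1 beat
  dotted half = 3 beats
Sum = 1 + 2 + 3 + 1 + 3
= 10 beats


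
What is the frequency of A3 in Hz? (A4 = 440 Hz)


Solution.
f = 440 × 2^(n/12) where n = semitones from A4
A3: -12 semitones from A4
f = 440 × 2^(-12/12)
f = 220.00 Hz


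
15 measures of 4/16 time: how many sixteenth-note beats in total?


Time signature 4/16: the bottom number 16 means the sixteenth note gets one count
The top number 4 means 4 sixteenth-note beats per measure
Total = 4 × 15 measures
= 60 sixteenth-note beats


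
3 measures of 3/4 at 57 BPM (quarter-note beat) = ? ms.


Quarter-note beat duration = 60000 / 57 ms
Beats per measure (3/4) = 3
One measure = 3 × 60000 / 57 = 180000 / 57 ms
3 measures = 3 × 180000 / 57 = 540000 / 57
= 9473.7 ms


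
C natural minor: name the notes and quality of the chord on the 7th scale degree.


Working:
C natural minor scale: C D Eb F G Ab Bb
Diatonic triad on degree 7 stacks scale notes 7, 2, 4: Bb D F
Bb→D = 4 semitones; Bb→F = 7 semitones → major triad
= Bb D F (major)


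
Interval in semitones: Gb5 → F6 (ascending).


Working:
Absolute semitone position = octave×12 + chromatic position
Gb5: 5×12 + 6 = 66
F6: 6×12 + 5 = 77
Difference = 77 - 66 = 11
= 11 semitones


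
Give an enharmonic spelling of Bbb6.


Solution.
Enharmonic notes sound the same pitch but are spelled with different letter names
Bbb and A name the same pitch class
= A6


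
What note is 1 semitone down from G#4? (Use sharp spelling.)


Solution.
G#4: chromatic position 8 in octave 4 → absolute = 4×12 + 8 = 56
Transpose down 1: 56 - 1 = 55
55 = 4×12 + 7 → G in octave 4
Result = G4


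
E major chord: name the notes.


Solution.
Major triad = root + major 3rd (4 semitones) + perfect 5th (7 semitones)
A triad on E stacks thirds, so the chord tones use letter names E-G-B
Root: E
Major 3rd above E: G#
Perfect 5th above E: B
Chord = E G# B


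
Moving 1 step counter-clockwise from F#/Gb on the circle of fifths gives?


Solution.
Each counter-clockwise step moves down a perfect 5th (= up a perfect 4th)
From F#/Gb: F#/Gb → B
= B


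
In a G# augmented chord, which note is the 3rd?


Working:
Augmented triad = root + major 3rd (4 semitones) + augmented 5th (8 semitones)
A triad on G# stacks thirds, so the chord tones use letter names G-B-D
Root: G#
Major 3rd above G#: B#
Augmented 5th above G#: D##
The 3rd = B#


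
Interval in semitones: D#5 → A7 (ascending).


Working:
Absolute semitone position = octave×12 + chromatic position
D#5: 5×12 + 3 = 63
A7: 7×12 + 9 = 93
Difference = 93 - 63 = 30
= 30 semitones


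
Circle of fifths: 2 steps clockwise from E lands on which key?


Let's work it out.
Each clockwise step on the circle of fifths moves up a perfect 5th
From E: E → B → F#/Gb
= F#/Gb


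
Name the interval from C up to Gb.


Working:
Letter names: C → G spans 5 letter names → a 5th
Semitones: C → Gb = 6 half-steps
A 5th of 6 semitones is a diminished 5th
= diminished 5th


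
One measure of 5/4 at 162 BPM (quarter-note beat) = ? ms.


Reasoning:
Quarter-note beat duration = 60000 / 162 ms
Beats per measure (5/4) = 5
One measure = 5 × 60000 / 162 = 300000 / 162 ms
= 1851.9 ms


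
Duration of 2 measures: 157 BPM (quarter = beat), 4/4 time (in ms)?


Reasoning:
Quarter-note beat duration = 60000 / 157 ms
Beats per measure (4/4) = 4
One measure = 4 × 60000 / 157 = 240000 / 157 ms
2 measures = 2 × 240000 / 157 = 480000 / 157
= 3057.3 ms


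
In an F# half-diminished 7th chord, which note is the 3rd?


Reasoning:
Half-diminished 7th chord = root + minor 3rd + diminished 5th + minor 7th
Seventh chords stack in thirds, so the letter names are F-A-C-E
Root: F#
Minor 3rd above F#: A
Diminished 5th above F#: C
Minor 7th above F#: E
The 3rd = A


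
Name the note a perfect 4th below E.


Solution.
A 4th spans 4 letter names, so from E we land on B
A perfect 4th = 5 semitones below E
Spell B at that pitch: B
= B


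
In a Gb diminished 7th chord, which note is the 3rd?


Solution.
Diminished 7th chord = root + minor 3rd + diminished 5th + diminished 7th
Seventh chords stack in thirds, so the letter names are G-B-D-F
Root: Gb
Minor 3rd above Gb: Bbb
Diminished 5th above Gb: Dbb
Diminished 7th above Gb: Fbb
The 3rd = Bbb


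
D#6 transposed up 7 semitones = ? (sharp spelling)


Solution.
D#6: chromatic position 3 in octave 6 → absolute = 6×12 + 3 = 75
Transpose up 7: 75 + 7 = 82
82 = 6×12 + 10 → A# in octave 6
Result = A#6


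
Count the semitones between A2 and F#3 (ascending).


Absolute semitone position = octave×12 + chromatic position
A2: 2×12 + 9 = 33
F#3: 3×12 + 6 = 42
Difference = 42 - 33 = 9
= 9 semitones


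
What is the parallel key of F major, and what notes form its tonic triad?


Working:
Parallel keys share the same tonic but differ in mode
F major → parallel is F minor
Tonic triad of F minor = F Ab C
= F minor; triad = F Ab C


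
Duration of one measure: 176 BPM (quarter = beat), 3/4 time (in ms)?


Reasoning:
Quarter-note beat duration = 60000 / 176 ms
Beats per measure (3/4) = 3
One measure = 3 × 60000 / 176 = 180000 / 176 ms
= 1022.7 ms


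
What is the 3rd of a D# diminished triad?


Working:
Diminished triad = root + minor 3rd (3 semitones) + diminished 5th (6 semitones)
A triad on D# stacks thirds, so the chord tones use letter names D-F-A
Root: D#
Minor 3rd above D#: F#
Diminished 5th above D#: A
The 3rd = F#


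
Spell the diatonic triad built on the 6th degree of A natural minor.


Working:
A natural minor scale: A B C D E F G
Diatonic triad on degree 6 stacks scale notes 6, 1, 3: F A C
F→A = 4 semitones; F→C = 7 semitones → major triad
= F A C (major)


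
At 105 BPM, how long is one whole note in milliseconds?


One quarter-note beat = 60000 / BPM = 60000 / 105 ms
Whole note = 4 × quarter note
Duration = 4 × 60000 / 105 = 240000 / 105
= 2285.7 ms


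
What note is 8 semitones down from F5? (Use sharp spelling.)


Reasoning:
F5: chromatic position 5 in octave 5 → absolute = 5×12 + 5 = 65
Transpose down 8: 65 - 8 = 57
57 = 4×12 + 9 → A in octave 4
Result = A4


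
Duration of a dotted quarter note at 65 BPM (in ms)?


Solution.
One quarter-note beat = 60000 / BPM = 60000 / 65 ms
Dotted quarter note = 3/2 × quarter note
Duration = 3/2 × 60000 / 65 = 90000 / 65
= 1384.6 ms


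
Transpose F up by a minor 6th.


Working:
minor 6th: 6 letter names, 8 semitones
Letter: F + 5 → D
Pitch: F + 8 semitones, spelled as a D → Db
= Db


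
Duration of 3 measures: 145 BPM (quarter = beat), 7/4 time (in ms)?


Let's work it out.
Quarter-note beat duration = 60000 / 145 ms
Beats per measure (7/4) = 7
One measure = 7 × 60000 / 145 = 420000 / 145 ms
3 measures = 3 × 420000 / 145 = 1260000 / 145
= 8689.7 ms


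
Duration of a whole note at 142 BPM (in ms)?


Working:
One quarter-note beat = 60000 / BPM = 60000 / 142 ms
Whole note = 4 × quarter note
Duration = 4 × 60000 / 142 = 240000 / 142
= 1690.1 ms


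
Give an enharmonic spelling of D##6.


Step by step:
Enharmonic notes sound the same pitch but are spelled with different letter names
D## and E name the same pitch class
= E6


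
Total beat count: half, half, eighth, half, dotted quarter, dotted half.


Working:
Beat values:
  half = 2 beats
  half = 2 beats
  eighth = 0.5 beats
  half = 2 beats
  dotted quarter = 1.5 beats
  dotted half = 3 beats
Sum = 2 + 2 + 0.5 + 2 + 1.5 + 3
= 11 beats


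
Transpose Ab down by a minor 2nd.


minor 2nd: 2 letter names, 1 semitones
Letter: A - 1 → G
Pitch: Ab - 1 semitones, spelled as a G → G
= G


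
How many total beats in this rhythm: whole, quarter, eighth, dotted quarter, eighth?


Working:
Beat values:
  whole = 4 beats
  quarter = 1 beat
  eighth = 0.5 beats
  dotted quarter = 1.5 beats
  eighth = 0.5 beats
Sum = 4 + 1 + 0.5 + 1.5 + 0.5
= 7.5 beats


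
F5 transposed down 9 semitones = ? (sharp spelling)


Let's work it out.
F5: chromatic position 5 in octave 5 → absolute = 5×12 + 5 = 65
Transpose down 9: 65 - 9 = 56
56 = 4×12 + 8 → G# in octave 4
Result = G#4


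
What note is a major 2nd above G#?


Step by step:
A 2nd spans 2 letter names, so from G we land on A
A major 2nd = 2 semitones above G#
Spell A at that pitch: A#
= A#


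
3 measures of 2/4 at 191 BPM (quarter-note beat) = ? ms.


Quarter-note beat duration = 60000 / 191 ms
Beats per measure (2/4) = 2
One measure = 2 × 60000 / 191 = 120000 / 191 ms
3 measures = 3 × 120000 / 191 = 360000 / 191
= 1884.8 ms


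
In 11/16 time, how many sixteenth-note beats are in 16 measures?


Step by step:
Time signature 11/16: the bottom number 16 means the sixteenth note gets one count
The top number 11 means 11 sixteenth-note beats per measure
Total = 11 × 16 measures
= 176 sixteenth-note beats


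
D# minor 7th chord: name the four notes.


Reasoning:
Minor 7th chord = root + minor 3rd + perfect 5th + minor 7th
Seventh chords stack in thirds, so the letter names are D-F-A-C
Root: D#
Minor 3rd above D#: F#
Perfect 5th above D#: A#
Minor 7th above D#: C#
Chord = D# F# A# C#


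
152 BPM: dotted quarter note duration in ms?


Solution.
One quarter-note beat = 60000 / BPM = 60000 / 152 ms
Dotted quarter note = 3/2 × quarter note
Duration = 3/2 × 60000 / 152 = 90000 / 152
= 592.1 ms


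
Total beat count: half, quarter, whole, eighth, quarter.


Working:
Beat values:
  half = 2 beats
  quarter = 1 beat
  whole = 4 beats
  eighth = 0.5 beats
  quarter = 1 beat
Sum = 2 + 1 + 4 + 0.5 + 1
= 8.5 beats


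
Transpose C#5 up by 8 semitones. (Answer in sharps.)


Step by step:
C#5: chromatic position 1 in octave 5 → absolute = 5×12 + 1 = 61
Transpose up 8: 61 + 8 = 69
69 = 5×12 + 9 → A in octave 5
Result = A5


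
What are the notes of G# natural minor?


Let's work it out.
Natural minor scale pattern: W-H-W-W-H-W-W (2-1-2-2-1-2-2 semitones)
Starting from G#:
  G# + 2 semitones → A#
  A# + 1 semitone → B
  B + 2 semitones → C#
  C# + 2 semitones → D#
  D# + 1 semitone → E
  E + 2 semitones → F#
  F# + 2 semitones → G#
Scale = G# A# B C# D# E F#


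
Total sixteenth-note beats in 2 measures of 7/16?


Time signature 7/16: the bottom number 16 means the sixteenth note gets one count
The top number 7 means 7 sixteenth-note beats per measure
Total = 7 × 2 measures
= 14 sixteenth-note beats


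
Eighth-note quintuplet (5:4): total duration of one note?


Let's work it out.
Quintuplet: 5 notes occupy the space of 4 eighth notes
Space = 4 × 1/2 = 2 beats
Each quintuplet note = 2 / 5 = 2/5 beats
= 2/5 beats


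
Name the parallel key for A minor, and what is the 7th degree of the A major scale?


Parallel keys share the same tonic but differ in mode
A minor → parallel is A major
A major scale: A B C# D E F# G#
= A major; 7th degree = G#


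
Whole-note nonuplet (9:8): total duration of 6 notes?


Reasoning:
Nonuplet: 9 notes occupy the space of 8 whole notes
Space = 8 × 4 = 32 beats
Each nonuplet note = 32 / 9 = 32/9 beats
6 notes = 6 × 32/9 = 64/3
= 64/3 beats


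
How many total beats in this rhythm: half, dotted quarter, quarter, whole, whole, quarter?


Let's work it out.
Beat values:
  half = 2 beats
  dotted quarter = 1.5 beats
  quarter = 1 beat
  whole = 4 beats
  whole = 4 beats
  quarter = 1 beat
Sum = 2 + 1.5 + 1 + 4 + 4 + 1
= 13.5 beats


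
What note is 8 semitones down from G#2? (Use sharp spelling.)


G#2: chromatic position 8 in octave 2 → absolute = 2×12 + 8 = 32
Transpose down 8: 32 - 8 = 24
24 = 2×12 + 0 → C in octave 2
Result = C2


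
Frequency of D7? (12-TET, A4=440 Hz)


Reasoning:
f = 440 × 2^(n/12) where n = semitones from A4
D7: 29 semitones from A4
f = 440 × 2^(29/12)
f = 2349.32 Hz


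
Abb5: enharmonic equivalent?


Step by step:
Enharmonic notes sound the same pitch but are spelled with different letter names
Abb and G name the same pitch class
= G5


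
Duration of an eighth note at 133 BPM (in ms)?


Reasoning:
One quarter-note beat = 60000 / BPM = 60000 / 133 ms
Eighth note = 1/2 × quarter note
Duration = 1/2 × 60000 / 133 = 30000 / 133
= 225.6 ms


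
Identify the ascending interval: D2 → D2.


Letter names: D → D spans 1 letter name → a unison
Semitones: D2 → D2 = 0 half-steps
A unison of 0 semitones is a perfect unison
= perfect unison


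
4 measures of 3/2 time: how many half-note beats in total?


Solution.
Time signature 3/2: the bottom number 2 means the half note gets one count
The top number 3 means 3 half-note beats per measure
Total = 3 × 4 measures
= 12 half-note beats


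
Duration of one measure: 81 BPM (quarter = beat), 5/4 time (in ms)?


Working:
Quarter-note beat duration = 60000 / 81 ms
Beats per measure (5/4) = 5
One measure = 5 × 60000 / 81 = 300000 / 81 ms
= 3703.7 ms


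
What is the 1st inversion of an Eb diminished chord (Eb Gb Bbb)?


Root position: Eb Gb Bbb
1st inversion: move root up an octave
Bass note: Gb
Notes (bottom to top) = Gb Bbb Eb


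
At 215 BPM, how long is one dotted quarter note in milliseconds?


Solution.
One quarter-note beat = 60000 / BPM = 60000 / 215 ms
Dotted quarter note = 3/2 × quarter note
Duration = 3/2 × 60000 / 215 = 90000 / 215
= 418.6 ms


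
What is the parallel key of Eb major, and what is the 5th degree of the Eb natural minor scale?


Reasoning:
Parallel keys share the same tonic but differ in mode
Eb major → parallel is Eb minor
Eb natural minor scale: Eb F Gb Ab Bb Cb Db
= Eb minor; 5th degree = Bb


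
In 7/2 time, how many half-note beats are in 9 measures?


Time signature 7/2: the bottom number 2 means the half note gets one count
The top number 7 means 7 half-note beats per measure
Total = 7 × 9 measures
= 63 half-note beats


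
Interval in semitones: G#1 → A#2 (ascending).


Working:
Absolute semitone position = octave×12 + chromatic position
G#1: 1×12 + 8 = 20
A#2: 2×12 + 10 = 34
Difference = 34 - 20 = 14
= 14 semitones


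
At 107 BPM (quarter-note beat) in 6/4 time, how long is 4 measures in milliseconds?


Reasoning:
Quarter-note beat duration = 60000 / 107 ms
Beats per measure (6/4) = 6
One measure = 6 × 60000 / 107 = 360000 / 107 ms
4 measures = 4 × 360000 / 107 = 1440000 / 107
= 13457.9 ms


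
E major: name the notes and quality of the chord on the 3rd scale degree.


E major scale: E F# G# A B C# D#
Diatonic triad on degree 3 stacks scale notes 3, 5, 7: G# B D#
G#→B = 3 semitones; G#→D# = 7 semitones → minor triad
= G# B D# (minor)


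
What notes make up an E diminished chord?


Diminished triad = root + minor 3rd (3 semitones) + diminished 5th (6 semitones)
A triad on E stacks thirds, so the chord tones use letter names E-G-B
Root: E
Minor 3rd above E: G
Diminished 5th above E: Bb
Chord = E G Bb


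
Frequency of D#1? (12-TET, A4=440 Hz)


Step by step:
f = 440 × 2^(n/12) where n = semitones from A4
D#1: -42 semitones from A4
f = 440 × 2^(-42/12)
f = 38.89 Hz


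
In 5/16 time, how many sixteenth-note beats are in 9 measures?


Working:
Time signature 5/16: the bottom number 16 means the sixteenth note gets one count
The top number 5 means 5 sixteenth-note beats per measure
Total = 5 × 9 measures
= 45 sixteenth-note beats


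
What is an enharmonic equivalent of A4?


Working:
Enharmonic notes sound the same pitch but are spelled with different letter names
A and Bbb name the same pitch class
= Bbb4


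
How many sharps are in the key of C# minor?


Step by step:
Sharp minor keys follow the circle of fifths: A(0), E(1), B(2), F#(3), C#(4), G#(5), D#(6), A#(7)
C# minor has 4 sharps
Order of sharps: F# C# G# D# A# E# B# → first 4: F#, C#, G#, D#
= 4 sharps


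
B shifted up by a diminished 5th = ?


diminished 5th: 5 letter names, 6 semitones
Letter: B + 4 → F
Pitch: B + 6 semitones, spelled as an F → F
= F


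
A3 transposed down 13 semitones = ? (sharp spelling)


Working:
A3: chromatic position 9 in octave 3 → absolute = 3×12 + 9 = 45
Transpose down 13: 45 - 13 = 32
32 = 2×12 + 8 → G# in octave 2
Result = G#2


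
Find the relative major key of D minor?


Reasoning:
The relative major shares the key signature and is a minor 3rd above the minor tonic
A minor 3rd above D is F
→ relative major of D minor is F major
= F major


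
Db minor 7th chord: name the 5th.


Solution.
Minor 7th chord = root + minor 3rd + perfect 5th + minor 7th
Seventh chords stack in thirds, so the letter names are D-F-A-C
Root: Db
Minor 3rd above Db: Fb
Perfect 5th above Db: Ab
Minor 7th above Db: Cb
The 5th = Ab


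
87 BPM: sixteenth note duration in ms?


Working:
One quarter-note beat = 60000 / BPM = 60000 / 87 ms
Sixteenth note = 1/4 × quarter note
Duration = 1/4 × 60000 / 87 = 15000 / 87
= 172.4 ms


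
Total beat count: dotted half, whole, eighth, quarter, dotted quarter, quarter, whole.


Beat values:
  dotted half = 3 beats
  whole = 4 beats
  eighth = 0.5 beats
  quarter = 1 beat
  dotted quarter = 1.5 beats
  quarter = 1 beat
  whole = 4 beats
Sum = 3 + 4 + 0.5 + 1 + 1.5 + 1 + 4
= 15 beats


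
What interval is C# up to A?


Let's work it out.
Letter names: C → A spans 6 letter names → a 6th
Semitones: C# → A = 8 half-steps
A 6th of 8 semitones is a minor 6th
= minor 6th


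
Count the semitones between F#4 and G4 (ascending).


Absolute semitone position = octave×12 + chromatic position
F#4: 4×12 + 6 = 54
G4: 4×12 + 7 = 55
Difference = 55 - 54 = 1
= 1 semitone


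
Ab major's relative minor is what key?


The relative minor shares the major's key signature and starts on its 6th degree
6th degree = a major 6th above the tonic; a major 6th above Ab is F
→ relative minor of Ab major is F minor
= F minor


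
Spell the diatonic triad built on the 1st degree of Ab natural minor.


Step by step:
Ab natural minor scale: Ab Bb Cb Db Eb Fb Gb
Diatonic triad on degree 1 stacks scale notes 1, 3, 5: Ab Cb Eb
Ab→Cb = 3 semitones; Ab→Eb = 7 semitones → minor triad
= Ab Cb Eb (minor)


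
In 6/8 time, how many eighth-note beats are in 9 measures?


Let's work it out.
Time signature 6/8: the bottom number 8 means the eighth note gets one count
The top number 6 means 6 eighth-note beats per measure
Total = 6 × 9 measures
= 54 eighth-note beats


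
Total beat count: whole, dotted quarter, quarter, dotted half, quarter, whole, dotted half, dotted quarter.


Working:
Beat values:
  whole = 4 beats
  dotted quarter = 1.5 beats
  quarter = 1 beat
  dotted half = 3 beats
  quarter = 1 beat
  whole = 4 beats
  dotted half = 3 beats
  dotted quarter = 1.5 beats
Sum = 4 + 1.5 + 1 + 3 + 1 + 4 + 3 + 1.5
= 19 beats


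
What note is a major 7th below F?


Let's work it out.
A 7th spans 7 letter names, so from F we land on G
A major 7th = 11 semitones below F
Spell G at that pitch: Gb
= Gb
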